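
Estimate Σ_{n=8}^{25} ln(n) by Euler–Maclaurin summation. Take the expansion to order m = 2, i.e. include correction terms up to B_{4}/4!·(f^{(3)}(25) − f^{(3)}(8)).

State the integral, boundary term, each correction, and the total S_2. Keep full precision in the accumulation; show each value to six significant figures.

S_2 ≈ 49.4784

∫_8^25 ln(x) dx evaluates to 46.8364.
Boundary: ½(f(8) + f(25)) = ½(2.07944 + 3.21888) = 2.64916.
So far: 49.4855.
Correction k=1: B_{2}/2! · (f^{(1)}(25) − f^{(1)}(8)) = 1/12 · (0.0400000 − 0.125000) = -0.00708333.
Running total after k=1: 49.4784.
Correction k=2: B_{4}/4! · (f^{(3)}(25) − f^{(3)}(8)) = −1/720 · (0.000128000 − 0.00390625) = 5.24757e-06.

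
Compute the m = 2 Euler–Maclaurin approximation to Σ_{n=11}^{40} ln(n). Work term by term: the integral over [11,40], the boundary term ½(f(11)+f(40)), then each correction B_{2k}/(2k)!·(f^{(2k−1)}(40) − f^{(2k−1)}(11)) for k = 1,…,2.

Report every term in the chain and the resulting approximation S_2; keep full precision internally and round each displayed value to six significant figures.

∫_11^40 ln(x) dx evaluates to 92.1783.
½[f(11) + f(40)] = ½[2.39790 + 3.68888] = 3.04339.
Running total after boundary: 95.2217.
k=1: B_{2}/(2)! × [f^{(1)}(40) − f^{(1)}(11)] = 1/12 × (0.0250000 − 0.0909091) = -0.00549242.
After k=1: 95.2162.
k=2: B_{4}/(4)! × [f^{(3)}(40) − f^{(3)}(11)] = −1/720 × (3.12500e-05 − 0.00150263) = 2.04358e-06.

S_2 ≈ 95.2162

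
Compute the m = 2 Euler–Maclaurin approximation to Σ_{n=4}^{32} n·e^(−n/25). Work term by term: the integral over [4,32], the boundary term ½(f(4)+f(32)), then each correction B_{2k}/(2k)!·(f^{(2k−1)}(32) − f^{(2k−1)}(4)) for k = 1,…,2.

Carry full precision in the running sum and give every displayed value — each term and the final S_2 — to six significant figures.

The integral term ∫_4^32 x·e^(−x/25) dx = 221.601.
Boundary: ½(f(4) + f(32)) = ½(3.40858 + 8.89719) = 6.15288.
Integral + boundary = 227.754.
Order-1 term: 1/12 · (-0.0778504 − 0.715801) = -0.0661376.
Partial sum through k=1: 227.688.
Order-2 term: −1/720 · (0.000765159 − 0.00387214) = 4.31525e-06.

S_2 ≈ 227.688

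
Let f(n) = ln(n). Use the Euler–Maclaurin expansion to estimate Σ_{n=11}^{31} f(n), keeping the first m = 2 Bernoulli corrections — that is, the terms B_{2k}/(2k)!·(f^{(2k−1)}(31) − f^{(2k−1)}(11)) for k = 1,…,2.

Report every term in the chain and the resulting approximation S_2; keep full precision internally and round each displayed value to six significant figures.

∫_11^31 ln(x) dx evaluates to 60.0768.
½[f(11) + f(31)] = ½[2.39790 + 3.43399] = 2.91594.
Running total after boundary: 62.9927.
Order-1 term: 1/12 · (0.0322581 − 0.0909091) = -0.00488759.
Partial sum through k=1: 62.9878.
Order-2 term: −1/720 · (6.71344e-05 − 0.00150263) = 1.99374e-06.

S_2 ≈ 62.9878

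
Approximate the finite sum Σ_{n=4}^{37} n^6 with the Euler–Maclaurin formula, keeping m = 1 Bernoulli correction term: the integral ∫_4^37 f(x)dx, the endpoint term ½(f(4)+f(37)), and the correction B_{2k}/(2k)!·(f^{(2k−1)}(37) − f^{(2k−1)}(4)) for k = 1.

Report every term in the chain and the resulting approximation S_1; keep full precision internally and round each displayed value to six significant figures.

The integral term ∫_4^37 x^6 dx = 1.35617e+10.
Boundary: ½(f(4) + f(37)) = ½(4096.00 + 2.56573e+09) = 1.28287e+09.
Integral + boundary = 1.48446e+10.
k=1: B_{2}/(2)! × [f^{(1)}(37) − f^{(1)}(4)] = 1/12 × (4.16064e+08 − 6144.00) = 3.46715e+07.

S_1 ≈ 1.48792e+10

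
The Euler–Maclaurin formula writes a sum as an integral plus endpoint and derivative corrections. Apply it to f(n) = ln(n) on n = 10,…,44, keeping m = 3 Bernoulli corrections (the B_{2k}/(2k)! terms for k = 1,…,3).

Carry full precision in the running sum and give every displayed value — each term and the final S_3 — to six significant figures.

The integral term ∫_10^44 ln(x) dx = 109.478.
Endpoint term: (f(10) + f(44))/2 = (2.30259 + 3.78419)/2 = 3.04339.
Running total after boundary: 112.522.
Order-1 term: 1/12 · (0.0227273 − 0.100000) = -0.00643939.
Running total after k=1: 112.515.
Order-2 term: −1/720 · (2.34786e-05 − 0.00200000) = 2.74517e-06.
Running total after k=2: 112.515.
Order-3 term: 1/30240 · (1.45528e-07 − 0.000240000) = -7.93170e-09.

S_3 ≈ 112.515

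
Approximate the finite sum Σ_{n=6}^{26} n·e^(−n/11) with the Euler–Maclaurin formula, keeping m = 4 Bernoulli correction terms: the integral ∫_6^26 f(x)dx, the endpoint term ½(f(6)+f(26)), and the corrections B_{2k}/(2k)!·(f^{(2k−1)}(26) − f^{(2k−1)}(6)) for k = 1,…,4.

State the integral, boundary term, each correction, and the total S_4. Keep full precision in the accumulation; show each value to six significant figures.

S_4 ≈ 73.0207

∫_6^26 x·e^(−x/11) dx evaluates to 70.0916.
Boundary: ½(f(6) + f(26)) = ½(3.47747 + 2.44602) = 2.96174.
So far: 73.0533.
Order-1 term: 1/12 · (-0.128288 − 0.263445) = -0.0326443.
After k=1: 73.0207.
Order-2 term: −1/720 · (0.000494773 − 0.0117570) = 1.56420e-05.
After k=2: 73.0207.
Order-3 term: 1/30240 · (1.69403e-05 − 0.000176338) = -5.27107e-09.
After k=3: 73.0207.
Order-4 term: −1/1209600 · (2.46211e-07 − 2.11165e-06) = 1.54219e-12.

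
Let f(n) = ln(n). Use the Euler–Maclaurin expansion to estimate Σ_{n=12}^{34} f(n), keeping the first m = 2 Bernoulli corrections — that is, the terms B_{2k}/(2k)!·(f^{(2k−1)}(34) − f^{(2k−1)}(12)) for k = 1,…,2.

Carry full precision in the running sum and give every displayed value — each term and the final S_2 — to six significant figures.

S_2 ≈ 71.0785

Integral: ∫_12^34 ln(x) dx = 68.0774.
½[f(12) + f(34)] = ½[2.48491 + 3.52636] = 3.00563.
So far: 71.0830.
k=1: B_{2}/(2)! × [f^{(1)}(34) − f^{(1)}(12)] = 1/12 × (0.0294118 − 0.0833333) = -0.00449346.
Partial sum through k=1: 71.0785.
k=2: B_{4}/(4)! × [f^{(3)}(34) − f^{(3)}(12)] = −1/720 × (5.08854e-05 − 0.00115741) = 1.53684e-06.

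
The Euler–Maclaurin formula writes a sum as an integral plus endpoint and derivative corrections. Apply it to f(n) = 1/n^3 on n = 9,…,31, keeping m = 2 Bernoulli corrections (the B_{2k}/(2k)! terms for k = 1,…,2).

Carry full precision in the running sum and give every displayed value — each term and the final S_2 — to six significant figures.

The integral term ∫_9^31 1/x^3 dx = 0.00565255.
Boundary: ½(f(9) + f(31)) = ½(0.00137174 + 3.35672e-05) = 0.000702655.
Running total after boundary: 0.00635520.
Order-1 term: 1/12 · (-3.24844e-06 − (-0.000457247)) = 3.78332e-05.
After k=1: 0.00639304.
Order-2 term: −1/720 · (-6.76054e-08 − (-0.000112901)) = -1.56712e-07.

S_2 ≈ 0.00639288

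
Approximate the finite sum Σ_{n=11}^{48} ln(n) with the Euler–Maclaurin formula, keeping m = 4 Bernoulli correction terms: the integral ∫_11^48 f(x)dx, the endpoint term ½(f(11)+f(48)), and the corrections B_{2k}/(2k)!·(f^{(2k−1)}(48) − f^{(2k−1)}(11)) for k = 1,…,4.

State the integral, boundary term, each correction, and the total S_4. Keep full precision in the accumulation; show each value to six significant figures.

Integral: ∫_11^48 ln(x) dx = 122.441.
½[f(11) + f(48)] = ½[2.39790 + 3.87120] = 3.13455.
Integral + boundary = 125.575.
Correction k=1: B_{2}/2! · (f^{(1)}(48) − f^{(1)}(11)) = 1/12 · (0.0208333 − 0.0909091) = -0.00583965.
After k=1: 125.570.
Correction k=2: B_{4}/4! · (f^{(3)}(48) − f^{(3)}(11)) = −1/720 · (1.80845e-05 − 0.00150263) = 2.06187e-06.
After k=2: 125.570.
Correction k=3: B_{6}/6! · (f^{(5)}(48) − f^{(5)}(11)) = 1/30240 · (9.41901e-08 − 0.000149021) = -4.92483e-09.
After k=3: 125.570.
Correction k=4: B_{8}/8! · (f^{(7)}(48) − f^{(7)}(11)) = −1/1209600 · (1.22643e-09 − 3.69474e-05) = 3.05441e-11.

S_4 ≈ 125.570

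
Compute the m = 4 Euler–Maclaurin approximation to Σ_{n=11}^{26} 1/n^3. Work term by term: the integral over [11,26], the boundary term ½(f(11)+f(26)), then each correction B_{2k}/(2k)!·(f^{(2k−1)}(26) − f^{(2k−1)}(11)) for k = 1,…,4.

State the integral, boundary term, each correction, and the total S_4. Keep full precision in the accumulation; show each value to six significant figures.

∫_11^26 1/x^3 dx evaluates to 0.00339259.
½[f(11) + f(26)] = ½[0.000751315 + 5.68958e-05] = 0.000404105.
So far: 0.00379669.
k=1: B_{2}/(2)! × [f^{(1)}(26) − f^{(1)}(11)] = 1/12 × (-6.56490e-06 − (-0.000204904)) = 1.65283e-05.
Partial sum through k=1: 0.00381322.
k=2: B_{4}/(4)! × [f^{(3)}(26) − f^{(3)}(11)] = −1/720 × (-1.94228e-07 − (-3.38684e-05)) = -4.67697e-08.
Partial sum through k=2: 0.00381317.
k=3: B_{6}/(6)! × [f^{(5)}(26) − f^{(5)}(11)] = 1/30240 × (-1.20674e-08 − (-1.17560e-05)) = 3.88357e-10.
Partial sum through k=3: 0.00381317.
k=4: B_{8}/(8)! × [f^{(7)}(26) − f^{(7)}(11)] = −1/1209600 × (-1.28529e-09 − (-6.99530e-06)) = -5.78209e-12.

S_4 ≈ 0.00381317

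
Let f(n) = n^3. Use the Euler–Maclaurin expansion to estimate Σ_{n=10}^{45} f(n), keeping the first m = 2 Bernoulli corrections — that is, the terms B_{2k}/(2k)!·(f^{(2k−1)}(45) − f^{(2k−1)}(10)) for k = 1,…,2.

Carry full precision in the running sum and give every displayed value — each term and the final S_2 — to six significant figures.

∫_10^45 x^3 dx evaluates to 1.02266e+06.
Endpoint term: (f(10) + f(45))/2 = (1000.00 + 91125.0)/2 = 46062.5.
So far: 1.06872e+06.
k=1: B_{2}/(2)! × [f^{(1)}(45) − f^{(1)}(10)] = 1/12 × (6075.00 − 300.000) = 481.250.
Partial sum through k=1: 1.06920e+06.
k=2: B_{4}/(4)! × [f^{(3)}(45) − f^{(3)}(10)] = −1/720 × (6.00000 − 6.00000) = 0.00000.

S_2 ≈ 1.06920e+06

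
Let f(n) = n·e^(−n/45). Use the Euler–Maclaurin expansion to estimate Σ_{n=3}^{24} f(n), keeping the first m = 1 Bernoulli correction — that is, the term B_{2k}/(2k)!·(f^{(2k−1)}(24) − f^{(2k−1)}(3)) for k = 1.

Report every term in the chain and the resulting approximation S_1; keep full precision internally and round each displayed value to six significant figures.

Integral: ∫_3^24 x·e^(−x/45) dx = 199.159.
Boundary: ½(f(3) + f(24)) = ½(2.80652 + 14.0795) = 8.44302.
Running total after boundary: 207.602.
Correction k=1: B_{2}/2! · (f^{(1)}(24) − f^{(1)}(3)) = 1/12 · (0.273768 − 0.873140) = -0.0499476.

S_1 ≈ 207.552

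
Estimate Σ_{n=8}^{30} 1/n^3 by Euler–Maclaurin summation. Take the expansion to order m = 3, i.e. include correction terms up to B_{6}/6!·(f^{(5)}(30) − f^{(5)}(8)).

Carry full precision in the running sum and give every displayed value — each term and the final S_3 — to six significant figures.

Integral: ∫_8^30 1/x^3 dx = 0.00725694.
Boundary: ½(f(8) + f(30)) = ½(0.00195312 + 3.70370e-05) = 0.000995081.
Integral + boundary = 0.00825203.
k=1: B_{2}/(2)! × [f^{(1)}(30) − f^{(1)}(8)] = 1/12 × (-3.70370e-06 − (-0.000732422)) = 6.07265e-05.
After k=1: 0.00831275.
k=2: B_{4}/(4)! × [f^{(3)}(30) − f^{(3)}(8)] = −1/720 × (-8.23045e-08 − (-0.000228882)) = -3.17777e-07.
After k=2: 0.00831243.
k=3: B_{6}/(6)! × [f^{(5)}(30) − f^{(5)}(8)] = 1/30240 × (-3.84088e-09 − (-0.000150204)) = 4.96693e-09.

S_3 ≈ 0.00831244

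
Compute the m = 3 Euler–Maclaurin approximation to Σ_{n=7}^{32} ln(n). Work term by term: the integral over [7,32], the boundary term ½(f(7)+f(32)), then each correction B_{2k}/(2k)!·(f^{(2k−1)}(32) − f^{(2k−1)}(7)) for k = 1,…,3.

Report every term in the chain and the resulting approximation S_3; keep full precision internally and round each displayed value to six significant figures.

S_3 ≈ 74.9787

The integral term ∫_7^32 ln(x) dx = 72.2822.
Boundary: ½(f(7) + f(32)) = ½(1.94591 + 3.46574) = 2.70582.
Running total after boundary: 74.9880.
k=1: B_{2}/(2)! × [f^{(1)}(32) − f^{(1)}(7)] = 1/12 × (0.0312500 − 0.142857) = -0.00930060.
After k=1: 74.9787.
k=2: B_{4}/(4)! × [f^{(3)}(32) − f^{(3)}(7)] = −1/720 × (6.10352e-05 − 0.00583090) = 8.01371e-06.
After k=2: 74.9787.
k=3: B_{6}/(6)! × [f^{(5)}(32) − f^{(5)}(7)] = 1/30240 × (7.15256e-07 − 0.00142798) = -4.71978e-08.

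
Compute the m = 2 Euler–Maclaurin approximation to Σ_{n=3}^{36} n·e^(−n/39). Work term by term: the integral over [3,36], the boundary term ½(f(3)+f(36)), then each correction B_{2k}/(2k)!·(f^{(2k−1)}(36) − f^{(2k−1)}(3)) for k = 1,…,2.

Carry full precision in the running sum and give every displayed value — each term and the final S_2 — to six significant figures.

S_2 ≈ 363.109

∫_3^36 x·e^(−x/39) dx evaluates to 354.637.
Endpoint term: (f(3) + f(36))/2 = (2.77788 + 14.3026)/2 = 8.54025.
Running total after boundary: 363.177.
Order-1 term: 1/12 · (0.0305611 − 0.854733) = -0.0686810.
After k=1: 363.109.
Order-2 term: −1/720 · (0.000542505 − 0.00177952) = 1.71808e-06.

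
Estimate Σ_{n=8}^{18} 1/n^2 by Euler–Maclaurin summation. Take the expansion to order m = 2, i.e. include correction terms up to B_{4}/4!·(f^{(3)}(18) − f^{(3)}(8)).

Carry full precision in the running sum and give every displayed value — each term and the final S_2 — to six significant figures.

S_2 ≈ 0.0790961

∫_8^18 1/x^2 dx evaluates to 0.0694444.
Boundary: ½(f(8) + f(18)) = ½(0.0156250 + 0.00308642) = 0.00935571.
Running total after boundary: 0.0788002.
k=1: B_{2}/(2)! × [f^{(1)}(18) − f^{(1)}(8)] = 1/12 × (-0.000342936 − (-0.00390625)) = 0.000296943.
After k=1: 0.0790971.
k=2: B_{4}/(4)! × [f^{(3)}(18) − f^{(3)}(8)] = −1/720 × (-1.27013e-05 − (-0.000732422)) = -9.99612e-07.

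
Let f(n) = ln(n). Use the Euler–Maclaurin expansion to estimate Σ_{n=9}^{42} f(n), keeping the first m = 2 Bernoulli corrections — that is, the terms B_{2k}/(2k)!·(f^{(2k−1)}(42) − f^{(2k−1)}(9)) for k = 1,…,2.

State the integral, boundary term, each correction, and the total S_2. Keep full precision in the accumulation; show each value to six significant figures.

Integral: ∫_9^42 ln(x) dx = 104.207.
Boundary: ½(f(9) + f(42)) = ½(2.19722 + 3.73767) = 2.96745.
So far: 107.175.
Correction k=1: B_{2}/2! · (f^{(1)}(42) − f^{(1)}(9)) = 1/12 · (0.0238095 − 0.111111) = -0.00727513.
Partial sum through k=1: 107.167.
Correction k=2: B_{4}/4! · (f^{(3)}(42) − f^{(3)}(9)) = −1/720 · (2.69949e-05 − 0.00274348) = 3.77290e-06.

S_2 ≈ 107.167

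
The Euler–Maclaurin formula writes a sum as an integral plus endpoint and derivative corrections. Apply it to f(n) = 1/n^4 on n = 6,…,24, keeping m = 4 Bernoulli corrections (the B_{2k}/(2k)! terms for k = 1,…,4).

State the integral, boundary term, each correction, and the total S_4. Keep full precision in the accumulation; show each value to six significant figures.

The integral term ∫_6^24 1/x^4 dx = 0.00151910.
½[f(6) + f(24)] = ½[0.000771605 + 3.01408e-06] = 0.000387310.
Running total after boundary: 0.00190641.
k=1: B_{2}/(2)! × [f^{(1)}(24) − f^{(1)}(6)] = 1/12 × (-5.02347e-07 − (-0.000514403)) = 4.28251e-05.
Partial sum through k=1: 0.00194923.
k=2: B_{4}/(4)! × [f^{(3)}(24) − f^{(3)}(6)] = −1/720 × (-2.61639e-08 − (-0.000428669)) = -5.95338e-07.
Partial sum through k=2: 0.00194864.
k=3: B_{6}/(6)! × [f^{(5)}(24) − f^{(5)}(6)] = 1/30240 × (-2.54371e-09 − (-0.000666819)) = 2.20508e-08.
Partial sum through k=3: 0.00194866.
k=4: B_{8}/(8)! × [f^{(7)}(24) − f^{(7)}(6)] = −1/1209600 × (-3.97455e-10 − (-0.00166705)) = -1.37818e-09.

S_4 ≈ 0.00194866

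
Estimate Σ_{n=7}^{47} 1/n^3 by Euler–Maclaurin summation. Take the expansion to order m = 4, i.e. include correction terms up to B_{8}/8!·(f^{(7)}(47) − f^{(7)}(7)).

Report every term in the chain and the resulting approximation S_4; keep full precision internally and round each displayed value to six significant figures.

The integral term ∫_7^47 1/x^3 dx = 0.00997773.
½[f(7) + f(47)] = ½[0.00291545 + 9.63178e-06] = 0.00146254.
So far: 0.0114403.
Order-1 term: 1/12 · (-6.14794e-07 − (-0.00124948)) = 0.000104072.
Running total after k=1: 0.0115443.
Order-2 term: −1/720 · (-5.56627e-09 − (-0.000509992)) = -7.08314e-07.
Running total after k=2: 0.0115436.
Order-3 term: 1/30240 · (-1.05832e-10 − (-0.000437136)) = 1.44555e-08.
Running total after k=3: 0.0115437.
Order-4 term: −1/1209600 · (-3.44949e-12 − (-0.000642322)) = -5.31020e-10.

S_4 ≈ 0.0115437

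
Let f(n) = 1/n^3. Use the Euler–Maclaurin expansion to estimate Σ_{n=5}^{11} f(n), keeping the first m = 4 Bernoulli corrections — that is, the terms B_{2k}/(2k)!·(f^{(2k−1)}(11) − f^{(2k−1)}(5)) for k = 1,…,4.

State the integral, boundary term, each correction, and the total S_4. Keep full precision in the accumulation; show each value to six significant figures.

Integral: ∫_5^11 1/x^3 dx = 0.0158678.
½[f(5) + f(11)] = ½[0.00800000 + 0.000751315] = 0.00437566.
Running total after boundary: 0.0202434.
Order-1 term: 1/12 · (-0.000204904 − (-0.00480000)) = 0.000382925.
After k=1: 0.0206264.
Order-2 term: −1/720 · (-3.38684e-05 − (-0.00384000)) = -5.28629e-06.
After k=2: 0.0206211.
Order-3 term: 1/30240 · (-1.17560e-05 − (-0.00645120)) = 2.12945e-07.
After k=3: 0.0206213.
Order-4 term: −1/1209600 · (-6.99530e-06 − (-0.0185795)) = -1.53542e-08.

S_4 ≈ 0.0206213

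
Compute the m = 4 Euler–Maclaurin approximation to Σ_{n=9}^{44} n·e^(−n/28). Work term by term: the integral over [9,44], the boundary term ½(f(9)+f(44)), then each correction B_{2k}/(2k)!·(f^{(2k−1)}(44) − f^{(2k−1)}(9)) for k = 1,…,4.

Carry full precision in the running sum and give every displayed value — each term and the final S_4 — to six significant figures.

∫_9^44 x·e^(−x/28) dx evaluates to 332.396.
Endpoint term: (f(9) + f(44))/2 = (6.52601 + 9.14092)/2 = 7.83347.
Running total after boundary: 340.230.
Correction k=1: B_{2}/2! · (f^{(1)}(44) − f^{(1)}(9)) = 1/12 · (-0.118713 − 0.492041) = -0.0508962.
Running total after k=1: 340.179.
Correction k=2: B_{4}/4! · (f^{(3)}(44) − f^{(3)}(9)) = −1/720 · (0.000378550 − 0.00247738) = 2.91504e-06.
Running total after k=2: 340.179.
Correction k=3: B_{6}/6! · (f^{(5)}(44) − f^{(5)}(9)) = 1/30240 · (1.15883e-06 − 5.51933e-06) = -1.44197e-10.
Running total after k=3: 340.179.
Correction k=4: B_{8}/8! · (f^{(7)}(44) − f^{(7)}(9)) = −1/1209600 · (2.34032e-09 − 1.00494e-08) = 6.37326e-15.

S_4 ≈ 340.179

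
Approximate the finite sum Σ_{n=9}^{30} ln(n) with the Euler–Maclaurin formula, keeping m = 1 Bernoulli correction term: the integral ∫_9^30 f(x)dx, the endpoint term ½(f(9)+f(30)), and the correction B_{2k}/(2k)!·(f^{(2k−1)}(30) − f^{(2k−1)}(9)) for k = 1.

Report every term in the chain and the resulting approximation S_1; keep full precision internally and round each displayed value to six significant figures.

∫_9^30 ln(x) dx evaluates to 61.2609.
Boundary: ½(f(9) + f(30)) = ½(2.19722 + 3.40120) = 2.79921.
Running total after boundary: 64.0601.
Order-1 term: 1/12 · (0.0333333 − 0.111111) = -0.00648148.

S_1 ≈ 64.0536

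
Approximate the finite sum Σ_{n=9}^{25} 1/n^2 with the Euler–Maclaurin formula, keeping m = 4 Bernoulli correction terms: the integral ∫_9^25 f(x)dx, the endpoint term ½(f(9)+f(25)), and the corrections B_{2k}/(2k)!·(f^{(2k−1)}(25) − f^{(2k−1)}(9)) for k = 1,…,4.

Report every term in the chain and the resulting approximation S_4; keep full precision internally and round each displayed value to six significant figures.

S_4 ≈ 0.0783014

The integral term ∫_9^25 1/x^2 dx = 0.0711111.
Boundary: ½(f(9) + f(25)) = ½(0.0123457 + 0.00160000) = 0.00697284.
Integral + boundary = 0.0780840.
Order-1 term: 1/12 · (-0.000128000 − (-0.00274348)) = 0.000217957.
After k=1: 0.0783019.
Order-2 term: −1/720 · (-2.45760e-06 − (-0.000406442)) = -5.61090e-07.
After k=2: 0.0783013.
Order-3 term: 1/30240 · (-1.17965e-07 − (-0.000150534)) = 4.97408e-09.
After k=3: 0.0783014.
Order-4 term: −1/1209600 · (-1.05696e-08 − (-0.000104073)) = -8.60304e-11.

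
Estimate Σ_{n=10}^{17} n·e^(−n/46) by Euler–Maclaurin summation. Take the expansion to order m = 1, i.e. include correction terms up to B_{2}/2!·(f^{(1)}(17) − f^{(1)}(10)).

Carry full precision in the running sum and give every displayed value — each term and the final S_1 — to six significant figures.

S_1 ≈ 79.9505

Integral: ∫_10^17 x·e^(−x/46) dx = 70.0698.
Boundary: ½(f(10) + f(17)) = ½(8.04615 + 11.7476) = 9.89687.
Running total after boundary: 79.9667.
k=1: B_{2}/(2)! × [f^{(1)}(17) − f^{(1)}(10)] = 1/12 × (0.435652 − 0.629699) = -0.0161705.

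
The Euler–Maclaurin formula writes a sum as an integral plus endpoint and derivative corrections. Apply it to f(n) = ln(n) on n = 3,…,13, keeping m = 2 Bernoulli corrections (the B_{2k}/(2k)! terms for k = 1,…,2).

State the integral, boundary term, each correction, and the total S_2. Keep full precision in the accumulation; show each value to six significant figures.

S_2 ≈ 21.8590

The integral term ∫_3^13 ln(x) dx = 20.0485.
Endpoint term: (f(3) + f(13))/2 = (1.09861 + 2.56495)/2 = 1.83178.
Integral + boundary = 21.8803.
Correction k=1: B_{2}/2! · (f^{(1)}(13) − f^{(1)}(3)) = 1/12 · (0.0769231 − 0.333333) = -0.0213675.
Running total after k=1: 21.8589.
Correction k=2: B_{4}/4! · (f^{(3)}(13) − f^{(3)}(3)) = −1/720 · (0.000910332 − 0.0740741) = 0.000101616.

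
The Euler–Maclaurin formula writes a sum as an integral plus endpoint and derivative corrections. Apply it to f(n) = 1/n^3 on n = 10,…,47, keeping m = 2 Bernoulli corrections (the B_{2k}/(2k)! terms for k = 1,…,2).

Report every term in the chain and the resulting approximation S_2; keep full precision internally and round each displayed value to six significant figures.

S_2 ≈ 0.00530333

The integral term ∫_10^47 1/x^3 dx = 0.00477365.
½[f(10) + f(47)] = ½[0.00100000 + 9.63178e-06] = 0.000504816.
Integral + boundary = 0.00527847.
k=1: B_{2}/(2)! × [f^{(1)}(47) − f^{(1)}(10)] = 1/12 × (-6.14794e-07 − (-0.000300000)) = 2.49488e-05.
Running total after k=1: 0.00530342.
k=2: B_{4}/(4)! × [f^{(3)}(47) − f^{(3)}(10)] = −1/720 × (-5.56627e-09 − (-6.00000e-05)) = -8.33256e-08.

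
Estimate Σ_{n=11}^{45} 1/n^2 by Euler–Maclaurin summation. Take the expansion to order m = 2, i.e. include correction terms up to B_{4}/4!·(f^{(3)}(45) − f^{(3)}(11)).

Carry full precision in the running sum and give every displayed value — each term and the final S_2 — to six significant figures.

∫_11^45 1/x^2 dx evaluates to 0.0686869.
½[f(11) + f(45)] = ½[0.00826446 + 0.000493827] = 0.00437914.
So far: 0.0730660.
Correction k=1: B_{2}/2! · (f^{(1)}(45) − f^{(1)}(11)) = 1/12 · (-2.19479e-05 − (-0.00150263)) = 0.000123390.
Running total after k=1: 0.0731894.
Correction k=2: B_{4}/4! · (f^{(3)}(45) − f^{(3)}(11)) = −1/720 · (-1.30061e-07 − (-0.000149021)) = -2.06793e-07.

S_2 ≈ 0.0731892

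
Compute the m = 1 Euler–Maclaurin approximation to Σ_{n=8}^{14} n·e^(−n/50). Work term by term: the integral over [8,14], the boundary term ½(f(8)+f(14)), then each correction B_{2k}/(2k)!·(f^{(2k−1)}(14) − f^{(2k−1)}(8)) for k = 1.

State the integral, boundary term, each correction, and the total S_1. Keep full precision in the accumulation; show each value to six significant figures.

Integral: ∫_8^14 x·e^(−x/50) dx = 52.7090.
Boundary: ½(f(8) + f(14)) = ½(6.81715 + 10.5810) = 8.69906.
Running total after boundary: 61.4081.
k=1: B_{2}/(2)! × [f^{(1)}(14) − f^{(1)}(8)] = 1/12 × (0.544164 − 0.715801) = -0.0143030.

S_1 ≈ 61.3938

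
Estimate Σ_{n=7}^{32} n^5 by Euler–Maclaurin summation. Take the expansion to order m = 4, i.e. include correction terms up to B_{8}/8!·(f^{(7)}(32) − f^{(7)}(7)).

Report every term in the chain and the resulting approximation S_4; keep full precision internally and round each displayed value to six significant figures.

S_4 ≈ 1.96159e+08

Integral: ∫_7^32 x^5 dx = 1.78937e+08.
Endpoint term: (f(7) + f(32))/2 = (16807.0 + 3.35544e+07)/2 = 1.67856e+07.
Integral + boundary = 1.95723e+08.
Correction k=1: B_{2}/2! · (f^{(1)}(32) − f^{(1)}(7)) = 1/12 · (5.24288e+06 − 12005.0) = 435906.
After k=1: 1.96159e+08.
Correction k=2: B_{4}/4! · (f^{(3)}(32) − f^{(3)}(7)) = −1/720 · (61440.0 − 2940.00) = -81.2500.
After k=2: 1.96159e+08.
Correction k=3: B_{6}/6! · (f^{(5)}(32) − f^{(5)}(7)) = 1/30240 · (120.000 − 120.000) = 0.00000.
After k=3: 1.96159e+08.
Correction k=4: B_{8}/8! · (f^{(7)}(32) − f^{(7)}(7)) = −1/1209600 · (0.00000 − 0.00000) = 0.00000.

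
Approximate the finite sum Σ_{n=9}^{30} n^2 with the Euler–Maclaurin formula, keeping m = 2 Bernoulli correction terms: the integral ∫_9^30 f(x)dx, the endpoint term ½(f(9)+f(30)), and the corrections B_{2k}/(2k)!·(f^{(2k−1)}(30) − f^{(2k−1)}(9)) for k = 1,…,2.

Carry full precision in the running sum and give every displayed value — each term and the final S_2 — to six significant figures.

S_2 ≈ 9251.00

∫_9^30 x^2 dx evaluates to 8757.00.
Endpoint term: (f(9) + f(30))/2 = (81.0000 + 900.000)/2 = 490.500.
Running total after boundary: 9247.50.
Correction k=1: B_{2}/2! · (f^{(1)}(30) − f^{(1)}(9)) = 1/12 · (60.0000 − 18.0000) = 3.50000.
After k=1: 9251.00.
Correction k=2: B_{4}/4! · (f^{(3)}(30) − f^{(3)}(9)) = −1/720 · (0.00000 − 0.00000) = 0.00000.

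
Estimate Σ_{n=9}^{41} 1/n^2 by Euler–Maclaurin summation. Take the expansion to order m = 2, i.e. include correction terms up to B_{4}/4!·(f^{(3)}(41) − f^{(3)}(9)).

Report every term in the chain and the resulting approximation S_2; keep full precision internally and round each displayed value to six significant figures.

The integral term ∫_9^41 1/x^2 dx = 0.0867209.
Endpoint term: (f(9) + f(41))/2 = (0.0123457 + 0.000594884)/2 = 0.00647028.
So far: 0.0931911.
k=1: B_{2}/(2)! × [f^{(1)}(41) − f^{(1)}(9)] = 1/12 × (-2.90187e-05 − (-0.00274348)) = 0.000226205.
Partial sum through k=1: 0.0934174.
k=2: B_{4}/(4)! × [f^{(3)}(41) − f^{(3)}(9)] = −1/720 × (-2.07153e-07 − (-0.000406442)) = -5.64215e-07.

S_2 ≈ 0.0934168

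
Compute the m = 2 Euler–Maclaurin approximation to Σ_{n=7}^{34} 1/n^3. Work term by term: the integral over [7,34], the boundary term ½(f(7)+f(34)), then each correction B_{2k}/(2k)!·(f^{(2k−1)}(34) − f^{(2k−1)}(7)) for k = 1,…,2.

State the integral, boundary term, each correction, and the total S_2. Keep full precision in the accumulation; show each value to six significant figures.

S_2 ≈ 0.0113452

∫_7^34 1/x^3 dx evaluates to 0.00977156.
½[f(7) + f(34)] = ½[0.00291545 + 2.54427e-05] = 0.00147045.
Running total after boundary: 0.0112420.
Correction k=1: B_{2}/2! · (f^{(1)}(34) − f^{(1)}(7)) = 1/12 · (-2.24494e-06 − (-0.00124948)) = 0.000103936.
Running total after k=1: 0.0113459.
Correction k=2: B_{4}/4! · (f^{(3)}(34) − f^{(3)}(7)) = −1/720 · (-3.88399e-08 − (-0.000509992)) = -7.08268e-07.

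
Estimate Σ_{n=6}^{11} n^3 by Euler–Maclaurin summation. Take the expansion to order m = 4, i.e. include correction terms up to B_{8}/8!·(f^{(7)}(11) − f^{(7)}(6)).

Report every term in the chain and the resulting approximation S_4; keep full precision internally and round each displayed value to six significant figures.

S_4 ≈ 4131.00

∫_6^11 x^3 dx evaluates to 3336.25.
Endpoint term: (f(6) + f(11))/2 = (216.000 + 1331.00)/2 = 773.500.
Integral + boundary = 4109.75.
k=1: B_{2}/(2)! × [f^{(1)}(11) − f^{(1)}(6)] = 1/12 × (363.000 − 108.000) = 21.2500.
Running total after k=1: 4131.00.
k=2: B_{4}/(4)! × [f^{(3)}(11) − f^{(3)}(6)] = −1/720 × (6.00000 − 6.00000) = 0.00000.
Running total after k=2: 4131.00.
k=3: B_{6}/(6)! × [f^{(5)}(11) − f^{(5)}(6)] = 1/30240 × (0.00000 − 0.00000) = 0.00000.
Running total after k=3: 4131.00.
k=4: B_{8}/(8)! × [f^{(7)}(11) − f^{(7)}(6)] = −1/1209600 × (0.00000 − 0.00000) = 0.00000.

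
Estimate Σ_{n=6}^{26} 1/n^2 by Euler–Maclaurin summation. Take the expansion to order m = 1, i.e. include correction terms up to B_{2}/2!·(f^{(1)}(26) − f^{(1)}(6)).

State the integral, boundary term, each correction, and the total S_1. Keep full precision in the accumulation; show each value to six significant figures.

The integral term ∫_6^26 1/x^2 dx = 0.128205.
Boundary: ½(f(6) + f(26)) = ½(0.0277778 + 0.00147929) = 0.0146285.
Integral + boundary = 0.142834.
k=1: B_{2}/(2)! × [f^{(1)}(26) − f^{(1)}(6)] = 1/12 × (-0.000113792 − (-0.00925926)) = 0.000762122.

S_1 ≈ 0.143596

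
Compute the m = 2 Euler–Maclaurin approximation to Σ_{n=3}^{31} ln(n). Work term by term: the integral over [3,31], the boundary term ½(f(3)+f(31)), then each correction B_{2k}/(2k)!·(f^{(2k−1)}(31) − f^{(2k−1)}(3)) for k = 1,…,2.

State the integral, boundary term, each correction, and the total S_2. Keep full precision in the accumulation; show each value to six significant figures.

∫_3^31 ln(x) dx evaluates to 75.1578.
½[f(3) + f(31)] = ½[1.09861 + 3.43399] = 2.26630.
Running total after boundary: 77.4241.
Order-1 term: 1/12 · (0.0322581 − 0.333333) = -0.0250896.
After k=1: 77.3990.
Order-2 term: −1/720 · (6.71344e-05 − 0.0740741) = 0.000102787.

S_2 ≈ 77.3991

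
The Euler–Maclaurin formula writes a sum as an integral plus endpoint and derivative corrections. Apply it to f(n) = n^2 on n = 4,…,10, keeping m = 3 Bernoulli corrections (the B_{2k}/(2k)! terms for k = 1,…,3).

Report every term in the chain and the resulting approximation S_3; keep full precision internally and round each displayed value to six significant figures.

S_3 ≈ 371.000

∫_4^10 x^2 dx evaluates to 312.000.
Endpoint term: (f(4) + f(10))/2 = (16.0000 + 100.000)/2 = 58.0000.
So far: 370.000.
Correction k=1: B_{2}/2! · (f^{(1)}(10) − f^{(1)}(4)) = 1/12 · (20.0000 − 8.00000) = 1.00000.
After k=1: 371.000.
Correction k=2: B_{4}/4! · (f^{(3)}(10) − f^{(3)}(4)) = −1/720 · (0.00000 − 0.00000) = 0.00000.
After k=2: 371.000.
Correction k=3: B_{6}/6! · (f^{(5)}(10) − f^{(5)}(4)) = 1/30240 · (0.00000 − 0.00000) = 0.00000.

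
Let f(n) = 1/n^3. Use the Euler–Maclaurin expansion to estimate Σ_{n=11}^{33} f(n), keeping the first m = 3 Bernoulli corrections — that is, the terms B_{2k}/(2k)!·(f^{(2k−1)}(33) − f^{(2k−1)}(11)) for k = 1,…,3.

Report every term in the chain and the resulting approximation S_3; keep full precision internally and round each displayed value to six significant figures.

S_3 ≈ 0.00407948

The integral term ∫_11^33 1/x^3 dx = 0.00367309.
Boundary: ½(f(11) + f(33)) = ½(0.000751315 + 2.78265e-05) = 0.000389571.
Integral + boundary = 0.00406267.
Correction k=1: B_{2}/2! · (f^{(1)}(33) − f^{(1)}(11)) = 1/12 · (-2.52968e-06 − (-0.000204904)) = 1.68645e-05.
After k=1: 0.00407953.
Correction k=2: B_{4}/4! · (f^{(3)}(33) − f^{(3)}(11)) = −1/720 · (-4.64588e-08 − (-3.38684e-05)) = -4.69750e-08.
After k=2: 0.00407948.
Correction k=3: B_{6}/6! · (f^{(5)}(33) − f^{(5)}(11)) = 1/30240 · (-1.79180e-09 − (-1.17560e-05)) = 3.88697e-10.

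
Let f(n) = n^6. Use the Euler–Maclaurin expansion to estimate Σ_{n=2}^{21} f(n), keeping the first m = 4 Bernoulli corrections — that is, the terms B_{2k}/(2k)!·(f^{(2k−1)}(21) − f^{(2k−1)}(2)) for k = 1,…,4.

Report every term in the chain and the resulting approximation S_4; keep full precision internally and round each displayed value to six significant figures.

S_4 ≈ 3.02222e+08

∫_2^21 x^6 dx evaluates to 2.57298e+08.
½[f(2) + f(21)] = ½[64.0000 + 8.57661e+07] = 4.28831e+07.
Integral + boundary = 3.00181e+08.
Correction k=1: B_{2}/2! · (f^{(1)}(21) − f^{(1)}(2)) = 1/12 · (2.45046e+07 − 192.000) = 2.04203e+06.
After k=1: 3.02223e+08.
Correction k=2: B_{4}/4! · (f^{(3)}(21) − f^{(3)}(2)) = −1/720 · (1.11132e+06 − 960.000) = -1542.17.
After k=2: 3.02222e+08.
Correction k=3: B_{6}/6! · (f^{(5)}(21) − f^{(5)}(2)) = 1/30240 · (15120.0 − 1440.00) = 0.452381.
After k=3: 3.02222e+08.
Correction k=4: B_{8}/8! · (f^{(7)}(21) − f^{(7)}(2)) = −1/1209600 · (0.00000 − 0.00000) = 0.00000.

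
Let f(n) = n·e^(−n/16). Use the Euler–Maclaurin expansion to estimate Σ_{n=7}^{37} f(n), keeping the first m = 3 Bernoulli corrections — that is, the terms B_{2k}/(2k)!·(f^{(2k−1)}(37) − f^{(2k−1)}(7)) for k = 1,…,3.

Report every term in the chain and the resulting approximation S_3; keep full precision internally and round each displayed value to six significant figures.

Integral: ∫_7^37 x·e^(−x/16) dx = 153.635.
Boundary: ½(f(7) + f(37)) = ½(4.51954 + 3.66350) = 4.09152.
Integral + boundary = 157.727.
k=1: B_{2}/(2)! × [f^{(1)}(37) − f^{(1)}(7)] = 1/12 × (-0.129955 − 0.363177) = -0.0410944.
Partial sum through k=1: 157.686.
k=2: B_{4}/(4)! × [f^{(3)}(37) − f^{(3)}(7)] = −1/720 × (0.000265905 − 0.00646279) = 8.60679e-06.
Partial sum through k=2: 157.686.
k=3: B_{6}/(6)! × [f^{(5)}(37) − f^{(5)}(7)] = 1/30240 × (4.06034e-06 − 4.49489e-05) = -1.35214e-09.

S_3 ≈ 157.686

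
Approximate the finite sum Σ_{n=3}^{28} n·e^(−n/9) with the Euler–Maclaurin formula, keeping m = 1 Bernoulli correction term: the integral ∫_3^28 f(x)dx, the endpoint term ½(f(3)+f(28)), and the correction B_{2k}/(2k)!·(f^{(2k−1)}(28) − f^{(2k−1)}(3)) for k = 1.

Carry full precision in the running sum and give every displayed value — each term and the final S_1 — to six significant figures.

S_1 ≈ 64.2006

The integral term ∫_3^28 x·e^(−x/9) dx = 62.5498.
Boundary: ½(f(3) + f(28)) = ½(2.14959 + 1.24744) = 1.69852.
Integral + boundary = 64.2483.
Order-1 term: 1/12 · (-0.0940530 − 0.477688) = -0.0476450.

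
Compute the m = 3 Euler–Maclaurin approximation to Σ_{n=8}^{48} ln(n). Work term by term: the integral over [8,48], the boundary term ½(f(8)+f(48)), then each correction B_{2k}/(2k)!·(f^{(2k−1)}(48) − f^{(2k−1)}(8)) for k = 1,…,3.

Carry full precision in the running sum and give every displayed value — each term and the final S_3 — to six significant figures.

Integral: ∫_8^48 ln(x) dx = 129.182.
½[f(8) + f(48)] = ½[2.07944 + 3.87120] = 2.97532.
Integral + boundary = 132.157.
k=1: B_{2}/(2)! × [f^{(1)}(48) − f^{(1)}(8)] = 1/12 × (0.0208333 − 0.125000) = -0.00868056.
Running total after k=1: 132.149.
k=2: B_{4}/(4)! × [f^{(3)}(48) − f^{(3)}(8)] = −1/720 × (1.80845e-05 − 0.00390625) = 5.40023e-06.
Running total after k=2: 132.149.
k=3: B_{6}/(6)! × [f^{(5)}(48) − f^{(5)}(8)] = 1/30240 × (9.41901e-08 − 0.000732422) = -2.42172e-08.

S_3 ≈ 132.149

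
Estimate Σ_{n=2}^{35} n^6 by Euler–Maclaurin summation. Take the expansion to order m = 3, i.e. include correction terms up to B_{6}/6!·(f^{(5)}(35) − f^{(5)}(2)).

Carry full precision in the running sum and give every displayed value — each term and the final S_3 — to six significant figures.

S_3 ≈ 1.01367e+10

∫_2^35 x^6 dx evaluates to 9.19133e+09.
½[f(2) + f(35)] = ½[64.0000 + 1.83827e+09] = 9.19133e+08.
So far: 1.01105e+10.
Order-1 term: 1/12 · (3.15131e+08 − 192.000) = 2.62609e+07.
After k=1: 1.01367e+10.
Order-2 term: −1/720 · (5.14500e+06 − 960.000) = -7144.50.
After k=2: 1.01367e+10.
Order-3 term: 1/30240 · (25200.0 − 1440.00) = 0.785714.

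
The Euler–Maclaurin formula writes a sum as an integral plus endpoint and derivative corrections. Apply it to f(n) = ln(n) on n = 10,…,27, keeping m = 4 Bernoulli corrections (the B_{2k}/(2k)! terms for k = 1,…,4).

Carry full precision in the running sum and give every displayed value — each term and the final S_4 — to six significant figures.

∫_10^27 ln(x) dx evaluates to 48.9617.
Endpoint term: (f(10) + f(27))/2 = (2.30259 + 3.29584)/2 = 2.79921.
Integral + boundary = 51.7610.
Correction k=1: B_{2}/2! · (f^{(1)}(27) − f^{(1)}(10)) = 1/12 · (0.0370370 − 0.100000) = -0.00524691.
After k=1: 51.7557.
Correction k=2: B_{4}/4! · (f^{(3)}(27) − f^{(3)}(10)) = −1/720 · (0.000101611 − 0.00200000) = 2.63665e-06.
After k=2: 51.7557.
Correction k=3: B_{6}/6! · (f^{(5)}(27) − f^{(5)}(10)) = 1/30240 · (1.67260e-06 − 0.000240000) = -7.88120e-09.
After k=3: 51.7557.
Correction k=4: B_{8}/8! · (f^{(7)}(27) − f^{(7)}(10)) = −1/1209600 · (6.88313e-08 − 7.20000e-05) = 5.94669e-11.

S_4 ≈ 51.7557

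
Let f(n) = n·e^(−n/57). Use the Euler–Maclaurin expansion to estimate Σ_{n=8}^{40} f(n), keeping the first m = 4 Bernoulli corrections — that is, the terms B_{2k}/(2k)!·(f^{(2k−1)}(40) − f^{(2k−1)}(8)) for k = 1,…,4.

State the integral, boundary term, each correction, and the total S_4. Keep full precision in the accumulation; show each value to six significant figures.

The integral term ∫_8^40 x·e^(−x/57) dx = 479.035.
½[f(8) + f(40)] = ½[6.95243 + 19.8286] = 13.3905.
Integral + boundary = 492.425.
Correction k=1: B_{2}/2! · (f^{(1)}(40) − f^{(1)}(8)) = 1/12 · (0.147845 − 0.747081) = -0.0499363.
After k=1: 492.375.
Correction k=2: B_{4}/4! · (f^{(3)}(40) − f^{(3)}(8)) = −1/720 · (0.000350654 − 0.000764908) = 5.75353e-07.
After k=2: 492.375.
Correction k=3: B_{6}/6! · (f^{(5)}(40) − f^{(5)}(8)) = 1/30240 · (2.01848e-07 − 4.00085e-07) = -6.55546e-12.
After k=3: 492.375.
Correction k=4: B_{8}/8! · (f^{(7)}(40) − f^{(7)}(8)) = −1/1209600 · (9.10337e-11 − 1.73820e-10) = 6.84408e-17.

S_4 ≈ 492.375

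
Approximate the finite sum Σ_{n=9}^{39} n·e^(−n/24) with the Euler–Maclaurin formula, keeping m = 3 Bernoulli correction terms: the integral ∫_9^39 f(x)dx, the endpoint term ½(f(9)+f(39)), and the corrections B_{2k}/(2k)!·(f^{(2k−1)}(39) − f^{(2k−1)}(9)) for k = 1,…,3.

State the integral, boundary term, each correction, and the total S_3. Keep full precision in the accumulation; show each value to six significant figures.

∫_9^39 x·e^(−x/24) dx evaluates to 246.603.
Endpoint term: (f(9) + f(39))/2 = (6.18560 + 7.67956)/2 = 6.93258.
Running total after boundary: 253.535.
Order-1 term: 1/12 · (-0.123070 − 0.429556) = -0.0460521.
Partial sum through k=1: 253.489.
Order-2 term: −1/720 · (0.000470058 − 0.00313218) = 3.69739e-06.
Partial sum through k=2: 253.489.
Order-3 term: 1/30240 · (2.00309e-06 − 9.58090e-06) = -2.50589e-10.

S_3 ≈ 253.489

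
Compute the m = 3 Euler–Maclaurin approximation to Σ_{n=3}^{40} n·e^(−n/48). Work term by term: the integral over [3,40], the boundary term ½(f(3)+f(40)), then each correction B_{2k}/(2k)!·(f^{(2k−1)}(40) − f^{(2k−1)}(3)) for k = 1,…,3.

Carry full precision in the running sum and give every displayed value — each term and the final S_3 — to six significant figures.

S_3 ≈ 473.974

The integral term ∫_3^40 x·e^(−x/48) dx = 463.940.
½[f(3) + f(40)] = ½[2.81824 + 17.3839] = 10.1011.
Integral + boundary = 474.041.
Order-1 term: 1/12 · (0.0724330 − 0.880700) = -0.0673556.
After k=1: 473.974.
Order-2 term: −1/720 · (0.000408693 − 0.00119771) = 1.09586e-06.
After k=2: 473.974.
Order-3 term: 1/30240 · (3.41124e-07 − 8.73773e-07) = -1.76141e-11.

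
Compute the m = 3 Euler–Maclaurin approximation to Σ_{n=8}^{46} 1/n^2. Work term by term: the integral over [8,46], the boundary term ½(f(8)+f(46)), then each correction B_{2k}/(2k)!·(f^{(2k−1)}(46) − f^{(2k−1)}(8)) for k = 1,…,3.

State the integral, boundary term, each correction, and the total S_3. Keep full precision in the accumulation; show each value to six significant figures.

S_3 ≈ 0.111632

Integral: ∫_8^46 1/x^2 dx = 0.103261.
Endpoint term: (f(8) + f(46))/2 = (0.0156250 + 0.000472590)/2 = 0.00804879.
Integral + boundary = 0.111310.
Order-1 term: 1/12 · (-2.05474e-05 − (-0.00390625)) = 0.000323809.
After k=1: 0.111633.
Order-2 term: −1/720 · (-1.16526e-07 − (-0.000732422)) = -1.01709e-06.
After k=2: 0.111632.
Order-3 term: 1/30240 · (-1.65207e-09 − (-0.000343323)) = 1.13532e-08.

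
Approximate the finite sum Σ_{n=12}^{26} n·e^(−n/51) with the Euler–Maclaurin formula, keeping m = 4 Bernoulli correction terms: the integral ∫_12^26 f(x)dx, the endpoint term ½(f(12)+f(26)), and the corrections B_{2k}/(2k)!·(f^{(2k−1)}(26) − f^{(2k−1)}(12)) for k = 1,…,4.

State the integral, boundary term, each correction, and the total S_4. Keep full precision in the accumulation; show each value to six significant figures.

S_4 ≈ 193.273

Integral: ∫_12^26 x·e^(−x/51) dx = 180.749.
Endpoint term: (f(12) + f(26))/2 = (9.48406 + 15.6159)/2 = 12.5500.
So far: 193.299.
k=1: B_{2}/(2)! × [f^{(1)}(26) − f^{(1)}(12)] = 1/12 × (0.294418 − 0.604376) = -0.0258298.
Partial sum through k=1: 193.273.
k=2: B_{4}/(4)! × [f^{(3)}(26) − f^{(3)}(12)] = −1/720 × (0.000575027 − 0.000840082) = 3.68132e-07.
Partial sum through k=2: 193.273.
k=3: B_{6}/(6)! × [f^{(5)}(26) − f^{(5)}(12)] = 1/30240 × (3.98639e-07 − 5.56632e-07) = -5.22465e-12.
Partial sum through k=3: 193.273.
k=4: B_{8}/(8)! × [f^{(7)}(26) − f^{(7)}(12)] = −1/1209600 × (2.21530e-10 − 3.03837e-10) = 6.80453e-17.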